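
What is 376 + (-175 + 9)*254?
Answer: -41788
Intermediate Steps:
376 + (-175 + 9)*254 = 376 - 166*254 = 376 - 42164 = -41788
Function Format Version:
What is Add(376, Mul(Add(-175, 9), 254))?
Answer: -41788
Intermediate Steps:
Add(376, Mul(Add(-175, 9), 254)) = Add(376, Mul(-166, 254)) = Add(376, -42164) = -41788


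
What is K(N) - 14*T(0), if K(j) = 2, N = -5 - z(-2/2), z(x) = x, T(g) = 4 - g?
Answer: -54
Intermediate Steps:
N = -4 (N = -5 - (-2)/2 = -5 - 1*(-1) = -5 + 1 = -4)
K(N) - 14*T(0) = 2 - 14*(4 - 1*0) = 2 - 14*(4 + 0) = 2 - 14*4 = 2 - 56 = -54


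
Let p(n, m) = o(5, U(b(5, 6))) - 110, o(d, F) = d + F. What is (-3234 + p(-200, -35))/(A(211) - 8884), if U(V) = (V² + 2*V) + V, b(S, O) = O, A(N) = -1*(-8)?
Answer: 3285/8876 ≈ 0.37010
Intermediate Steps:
A(N) = 8
U(V) = V² + 3*V
o(d, F) = F + d
p(n, m) = -51 (p(n, m) = (6*(3 + 6) + 5) - 110 = (6*9 + 5) - 110 = (54 + 5) - 110 = 59 - 110 = -51)
(-3234 + p(-200, -35))/(A(211) - 8884) = (-3234 - 51)/(8 - 8884) = -3285/(-8876) = -3285*(-1/8876) = 3285/8876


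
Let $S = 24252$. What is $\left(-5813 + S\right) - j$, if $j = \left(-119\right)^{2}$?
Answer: $4278$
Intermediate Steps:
$j = 14161$
$\left(-5813 + S\right) - j = \left(-5813 + 24252\right) - 14161 = 18439 - 14161 = 4278$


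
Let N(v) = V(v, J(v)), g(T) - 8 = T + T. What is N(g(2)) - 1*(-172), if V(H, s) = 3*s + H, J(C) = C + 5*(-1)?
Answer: 205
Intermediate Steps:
g(T) = 8 + 2*T (g(T) = 8 + (T + T) = 8 + 2*T)
J(C) = -5 + C (J(C) = C - 5 = -5 + C)
V(H, s) = H + 3*s
N(v) = -15 + 4*v (N(v) = v + 3*(-5 + v) = v + (-15 + 3*v) = -15 + 4*v)
N(g(2)) - 1*(-172) = (-15 + 4*(8 + 2*2)) - 1*(-172) = (-15 + 4*(8 + 4)) + 172 = (-15 + 4*12) + 172 = (-15 + 48) + 172 = 33 + 172 = 205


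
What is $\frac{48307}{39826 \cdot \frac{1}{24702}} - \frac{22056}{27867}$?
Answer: $\frac{5542040302397}{184971857} \approx 29962.0$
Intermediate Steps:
$\frac{48307}{39826 \cdot \frac{1}{24702}} - \frac{22056}{27867} = \frac{48307}{39826 \cdot \frac{1}{24702}} - \frac{7352}{9289} = \frac{48307}{\frac{19913}{12351}} - \frac{7352}{9289} = 48307 \cdot \frac{12351}{19913} - \frac{7352}{9289} = \frac{596639757}{19913} - \frac{7352}{9289} = \frac{5542040302397}{184971857}$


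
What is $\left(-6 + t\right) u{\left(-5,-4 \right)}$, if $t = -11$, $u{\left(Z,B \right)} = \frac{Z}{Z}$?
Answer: $-17$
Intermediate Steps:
$u{\left(Z,B \right)} = 1$
$\left(-6 + t\right) u{\left(-5,-4 \right)} = \left(-6 - 11\right) 1 = \left(-17\right) 1 = -17$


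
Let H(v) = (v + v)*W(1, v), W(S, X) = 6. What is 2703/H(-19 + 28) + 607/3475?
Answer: 3152827/125100 ≈ 25.202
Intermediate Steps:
H(v) = 12*v (H(v) = (v + v)*6 = (2*v)*6 = 12*v)
2703/H(-19 + 28) + 607/3475 = 2703/((12*(-19 + 28))) + 607/3475 = 2703/((12*9)) + 607*(1/3475) = 2703/108 + 607/3475 = 2703*(1/108) + 607/3475 = 901/36 + 607/3475 = 3152827/125100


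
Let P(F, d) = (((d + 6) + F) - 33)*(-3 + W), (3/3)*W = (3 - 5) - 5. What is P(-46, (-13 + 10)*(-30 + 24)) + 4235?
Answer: 4785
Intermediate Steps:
W = -7 (W = (3 - 5) - 5 = -2 - 5 = -7)
P(F, d) = 270 - 10*F - 10*d (P(F, d) = (((d + 6) + F) - 33)*(-3 - 7) = (((6 + d) + F) - 33)*(-10) = ((6 + F + d) - 33)*(-10) = (-27 + F + d)*(-10) = 270 - 10*F - 10*d)
P(-46, (-13 + 10)*(-30 + 24)) + 4235 = (270 - 10*(-46) - 10*(-13 + 10)*(-30 + 24)) + 4235 = (270 + 460 - (-30)*(-6)) + 4235 = (270 + 460 - 10*18) + 4235 = (270 + 460 - 180) + 4235 = 550 + 4235 = 4785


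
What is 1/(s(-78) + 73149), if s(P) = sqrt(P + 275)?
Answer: 73149/5350776004 - sqrt(197)/5350776004 ≈ 1.3668e-5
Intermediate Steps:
s(P) = sqrt(275 + P)
1/(s(-78) + 73149) = 1/(sqrt(275 - 78) + 73149) = 1/(sqrt(197) + 73149) = 1/(73149 + sqrt(197))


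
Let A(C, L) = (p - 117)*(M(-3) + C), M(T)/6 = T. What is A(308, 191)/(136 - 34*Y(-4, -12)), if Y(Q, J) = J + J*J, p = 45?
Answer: 1305/272 ≈ 4.7978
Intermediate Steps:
M(T) = 6*T
A(C, L) = 1296 - 72*C (A(C, L) = (45 - 117)*(6*(-3) + C) = -72*(-18 + C) = 1296 - 72*C)
Y(Q, J) = J + J**2
A(308, 191)/(136 - 34*Y(-4, -12)) = (1296 - 72*308)/(136 - (-408)*(1 - 12)) = (1296 - 22176)/(136 - (-408)*(-11)) = -20880/(136 - 34*132) = -20880/(136 - 4488) = -20880/(-4352) = -20880*(-1/4352) = 1305/272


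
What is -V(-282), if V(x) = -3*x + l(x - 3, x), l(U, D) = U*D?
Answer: -81216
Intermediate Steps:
l(U, D) = D*U
V(x) = -3*x + x*(-3 + x) (V(x) = -3*x + x*(x - 3) = -3*x + x*(-3 + x))
-V(-282) = -(-282)*(-6 - 282) = -(-282)*(-288) = -1*81216 = -81216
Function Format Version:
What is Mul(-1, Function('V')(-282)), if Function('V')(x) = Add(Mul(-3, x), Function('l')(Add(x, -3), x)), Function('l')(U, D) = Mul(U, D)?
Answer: -81216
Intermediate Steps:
Function('l')(U, D) = Mul(D, U)
Function('V')(x) = Add(Mul(-3, x), Mul(x, Add(-3, x))) (Function('V')(x) = Add(Mul(-3, x), Mul(x, Add(x, -3))) = Add(Mul(-3, x), Mul(x, Add(-3, x))))
Mul(-1, Function('V')(-282)) = Mul(-1, Mul(-282, Add(-6, -282))) = Mul(-1, Mul(-282, -288)) = Mul(-1, 81216) = -81216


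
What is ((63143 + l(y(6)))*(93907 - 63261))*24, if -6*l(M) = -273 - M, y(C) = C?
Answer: 46476130008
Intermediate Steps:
l(M) = 91/2 + M/6 (l(M) = -(-273 - M)/6 = 91/2 + M/6)
((63143 + l(y(6)))*(93907 - 63261))*24 = ((63143 + (91/2 + (⅙)*6))*(93907 - 63261))*24 = ((63143 + (91/2 + 1))*30646)*24 = ((63143 + 93/2)*30646)*24 = ((126379/2)*30646)*24 = 1936505417*24 = 46476130008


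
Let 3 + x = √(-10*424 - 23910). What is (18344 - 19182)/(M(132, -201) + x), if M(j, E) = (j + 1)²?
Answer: -7410434/156411373 + 2095*I*√1126/156411373 ≈ -0.047378 + 0.00044945*I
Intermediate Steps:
M(j, E) = (1 + j)²
x = -3 + 5*I*√1126 (x = -3 + √(-10*424 - 23910) = -3 + √(-4240 - 23910) = -3 + √(-28150) = -3 + 5*I*√1126 ≈ -3.0 + 167.78*I)
(18344 - 19182)/(M(132, -201) + x) = (18344 - 19182)/((1 + 132)² + (-3 + 5*I*√1126)) = -838/(133² + (-3 + 5*I*√1126)) = -838/(17689 + (-3 + 5*I*√1126)) = -838/(17686 + 5*I*√1126)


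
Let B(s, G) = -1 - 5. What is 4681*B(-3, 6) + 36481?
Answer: 8395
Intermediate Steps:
B(s, G) = -6
4681*B(-3, 6) + 36481 = 4681*(-6) + 36481 = -28086 + 36481 = 8395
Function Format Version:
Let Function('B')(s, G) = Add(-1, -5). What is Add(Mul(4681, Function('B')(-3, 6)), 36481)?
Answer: 8395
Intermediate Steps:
Function('B')(s, G) = -6
Add(Mul(4681, Function('B')(-3, 6)), 36481) = Add(Mul(4681, -6), 36481) = Add(-28086, 36481) = 8395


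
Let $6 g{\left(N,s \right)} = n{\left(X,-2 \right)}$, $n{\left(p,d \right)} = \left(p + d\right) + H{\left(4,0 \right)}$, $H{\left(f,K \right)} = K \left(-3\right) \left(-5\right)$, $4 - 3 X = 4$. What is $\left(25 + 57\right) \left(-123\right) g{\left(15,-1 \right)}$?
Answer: $3362$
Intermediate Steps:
$X = 0$ ($X = \frac{4}{3} - \frac{4}{3} = 0$)
$H{\left(f,K \right)} = 15 K$ ($H{\left(f,K \right)} = - 3 K \left(-5\right) = 15 K$)
$n{\left(p,d \right)} = d + p$ ($n{\left(p,d \right)} = \left(p + d\right) + 15 \cdot 0 = \left(d + p\right) + 0 = d + p$)
$g{\left(N,s \right)} = - \frac{1}{3}$ ($g{\left(N,s \right)} = \frac{-2 + 0}{6} = \frac{1}{6} \left(-2\right) = - \frac{1}{3}$)
$\left(25 + 57\right) \left(-123\right) g{\left(15,-1 \right)} = \left(25 + 57\right) \left(-123\right) \left(- \frac{1}{3}\right) = 82 \left(-123\right) \left(- \frac{1}{3}\right) = \left(-10086\right) \left(- \frac{1}{3}\right) = 3362$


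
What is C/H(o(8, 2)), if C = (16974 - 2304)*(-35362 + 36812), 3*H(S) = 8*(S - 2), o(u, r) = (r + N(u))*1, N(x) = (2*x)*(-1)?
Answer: -15953625/32 ≈ -4.9855e+5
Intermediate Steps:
N(x) = -2*x
o(u, r) = r - 2*u (o(u, r) = (r - 2*u)*1 = r - 2*u)
H(S) = -16/3 + 8*S/3 (H(S) = (8*(S - 2))/3 = (8*(-2 + S))/3 = (-16 + 8*S)/3 = -16/3 + 8*S/3)
C = 21271500 (C = 14670*1450 = 21271500)
C/H(o(8, 2)) = 21271500/(-16/3 + 8*(2 - 2*8)/3) = 21271500/(-16/3 + 8*(2 - 16)/3) = 21271500/(-16/3 + (8/3)*(-14)) = 21271500/(-16/3 - 112/3) = 21271500/(-128/3) = 21271500*(-3/128) = -15953625/32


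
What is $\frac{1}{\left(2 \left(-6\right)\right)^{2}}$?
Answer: $\frac{1}{144} \approx 0.0069444$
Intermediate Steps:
$\frac{1}{\left(2 \left(-6\right)\right)^{2}} = \frac{1}{\left(-12\right)^{2}} = \frac{1}{144}$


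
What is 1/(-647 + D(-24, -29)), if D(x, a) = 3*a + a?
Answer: -1/763 ≈ -0.0013106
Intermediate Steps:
D(x, a) = 4*a
1/(-647 + D(-24, -29)) = 1/(-647 + 4*(-29)) = 1/(-647 - 116) = 1/(-763) = -1/763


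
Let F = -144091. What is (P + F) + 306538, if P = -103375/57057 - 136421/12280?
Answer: 113811055304123/700659960 ≈ 1.6243e+5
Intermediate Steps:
P = -9053217997/700659960 (P = -103375*1/57057 - 136421*1/12280 = -103375/57057 - 136421/12280 = -9053217997/700659960 ≈ -12.921)
(P + F) + 306538 = (-9053217997/700659960 - 144091) + 306538 = -100967847514357/700659960 + 306538 = 113811055304123/700659960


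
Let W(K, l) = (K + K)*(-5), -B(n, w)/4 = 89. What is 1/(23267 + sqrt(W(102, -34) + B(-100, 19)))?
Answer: 23267/541354665 - 4*I*sqrt(86)/541354665 ≈ 4.2979e-5 - 6.8522e-8*I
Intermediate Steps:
B(n, w) = -356 (B(n, w) = -4*89 = -356)
W(K, l) = -10*K (W(K, l) = (2*K)*(-5) = -10*K)
1/(23267 + sqrt(W(102, -34) + B(-100, 19))) = 1/(23267 + sqrt(-10*102 - 356)) = 1/(23267 + sqrt(-1020 - 356)) = 1/(23267 + sqrt(-1376)) = 1/(23267 + 4*I*sqrt(86))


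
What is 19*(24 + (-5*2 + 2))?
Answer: 304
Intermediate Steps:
19*(24 + (-5*2 + 2)) = 19*(24 + (-10 + 2)) = 19*(24 - 8) = 19*16 = 304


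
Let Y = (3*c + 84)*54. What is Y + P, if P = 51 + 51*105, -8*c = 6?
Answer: 19641/2 ≈ 9820.5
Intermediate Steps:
c = -3/4 (c = -1/8*6 = -3/4 ≈ -0.75000)
P = 5406 (P = 51 + 5355 = 5406)
Y = 8829/2 (Y = (3*(-3/4) + 84)*54 = (-9/4 + 84)*54 = (327/4)*54 = 8829/2 ≈ 4414.5)
Y + P = 8829/2 + 5406 = 19641/2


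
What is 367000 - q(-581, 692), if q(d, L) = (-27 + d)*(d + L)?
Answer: 434488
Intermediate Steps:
q(d, L) = (-27 + d)*(L + d)
367000 - q(-581, 692) = 367000 - ((-581)² - 27*692 - 27*(-581) + 692*(-581)) = 367000 - (337561 - 18684 + 15687 - 402052) = 367000 - 1*(-67488) = 367000 + 67488 = 434488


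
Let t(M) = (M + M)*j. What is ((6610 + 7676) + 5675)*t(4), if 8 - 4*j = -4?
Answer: 479064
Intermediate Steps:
j = 3 (j = 2 - ¼*(-4) = 2 + 1 = 3)
t(M) = 6*M (t(M) = (M + M)*3 = (2*M)*3 = 6*M)
((6610 + 7676) + 5675)*t(4) = ((6610 + 7676) + 5675)*(6*4) = (14286 + 5675)*24 = 19961*24 = 479064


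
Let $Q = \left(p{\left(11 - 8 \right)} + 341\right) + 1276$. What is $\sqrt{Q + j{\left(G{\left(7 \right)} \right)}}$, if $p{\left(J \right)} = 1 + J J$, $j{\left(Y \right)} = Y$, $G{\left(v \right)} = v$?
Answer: $\sqrt{1634} \approx 40.423$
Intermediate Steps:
$p{\left(J \right)} = 1 + J^{2}$
$Q = 1627$ ($Q = \left(\left(1 + \left(11 - 8\right)^{2}\right) + 341\right) + 1276 = \left(\left(1 + 3^{2}\right) + 341\right) + 1276 = \left(\left(1 + 9\right) + 341\right) + 1276 = \left(10 + 341\right) + 1276 = 351 + 1276 = 1627$)
$\sqrt{Q + j{\left(G{\left(7 \right)} \right)}} = \sqrt{1627 + 7} = \sqrt{1634}$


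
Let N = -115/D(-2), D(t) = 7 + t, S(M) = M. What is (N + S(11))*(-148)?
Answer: 1776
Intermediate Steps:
N = -23 (N = -115/(7 - 2) = -115/5 = -115*1/5 = -23)
(N + S(11))*(-148) = (-23 + 11)*(-148) = -12*(-148) = 1776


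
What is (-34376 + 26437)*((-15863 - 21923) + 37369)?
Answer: 3310563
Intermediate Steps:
(-34376 + 26437)*((-15863 - 21923) + 37369) = -7939*(-37786 + 37369) = -7939*(-417) = 3310563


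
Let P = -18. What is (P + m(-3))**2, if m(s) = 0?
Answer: 324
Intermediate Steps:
(P + m(-3))**2 = (-18 + 0)**2 = (-18)**2 = 324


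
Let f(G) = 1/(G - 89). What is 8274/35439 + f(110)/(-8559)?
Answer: 495708349/2123256807 ≈ 0.23347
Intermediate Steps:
f(G) = 1/(-89 + G)
8274/35439 + f(110)/(-8559) = 8274/35439 + 1/((-89 + 110)*(-8559)) = 8274*(1/35439) - 1/8559/21 = 2758/11813 + (1/21)*(-1/8559) = 2758/11813 - 1/179739 = 495708349/2123256807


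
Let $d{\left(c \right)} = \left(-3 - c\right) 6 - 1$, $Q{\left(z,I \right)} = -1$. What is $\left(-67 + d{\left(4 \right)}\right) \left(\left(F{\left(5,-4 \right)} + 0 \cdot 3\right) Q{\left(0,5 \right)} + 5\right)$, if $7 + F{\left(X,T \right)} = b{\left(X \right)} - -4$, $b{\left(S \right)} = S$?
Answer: $-330$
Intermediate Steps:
$F{\left(X,T \right)} = -3 + X$ ($F{\left(X,T \right)} = -7 + \left(X - -4\right) = -7 + \left(X + 4\right) = -7 + \left(4 + X\right) = -3 + X$)
$d{\left(c \right)} = -19 - 6 c$ ($d{\left(c \right)} = \left(-18 - 6 c\right) - 1 = -19 - 6 c$)
$\left(-67 + d{\left(4 \right)}\right) \left(\left(F{\left(5,-4 \right)} + 0 \cdot 3\right) Q{\left(0,5 \right)} + 5\right) = \left(-67 - 43\right) \left(\left(\left(-3 + 5\right) + 0 \cdot 3\right) \left(-1\right) + 5\right) = \left(-67 - 43\right) \left(\left(2 + 0\right) \left(-1\right) + 5\right) = \left(-67 - 43\right) \left(2 \left(-1\right) + 5\right) = - 110 \left(-2 + 5\right) = \left(-110\right) 3 = -330$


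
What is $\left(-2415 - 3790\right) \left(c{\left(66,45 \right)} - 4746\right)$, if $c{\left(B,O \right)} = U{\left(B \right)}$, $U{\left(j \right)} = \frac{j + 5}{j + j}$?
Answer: $\frac{3886818205}{132} \approx 2.9446 \cdot 10^{7}$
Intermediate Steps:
$U{\left(j \right)} = \frac{5 + j}{2 j}$
$c{\left(B,O \right)} = \frac{5 + B}{2 B}$
$\left(-2415 - 3790\right) \left(c{\left(66,45 \right)} - 4746\right) = \left(-2415 - 3790\right) \left(\frac{5 + 66}{2 \cdot 66} - 4746\right) = - 6205 \left(\frac{1}{2} \cdot \frac{1}{66} \cdot 71 - 4746\right) = - 6205 \left(\frac{71}{132} - 4746\right) = \left(-6205\right) \left(- \frac{626401}{132}\right) = \frac{3886818205}{132}$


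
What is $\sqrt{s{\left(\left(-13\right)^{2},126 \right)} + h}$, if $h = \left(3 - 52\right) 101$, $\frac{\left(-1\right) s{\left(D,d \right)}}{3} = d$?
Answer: $i \sqrt{5327} \approx 72.986 i$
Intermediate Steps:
$s{\left(D,d \right)} = - 3 d$
$h = -4949$ ($h = \left(-49\right) 101 = -4949$)
$\sqrt{s{\left(\left(-13\right)^{2},126 \right)} + h} = \sqrt{\left(-3\right) 126 - 4949} = \sqrt{-378 - 4949} = \sqrt{-5327} = i \sqrt{5327}$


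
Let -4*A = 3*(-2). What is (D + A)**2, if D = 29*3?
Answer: 31329/4 ≈ 7832.3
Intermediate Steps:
A = 3/2 (A = -3*(-2)/4 = -1/4*(-6) = 3/2 ≈ 1.5000)
D = 87
(D + A)**2 = (87 + 3/2)**2 = (177/2)**2 = 31329/4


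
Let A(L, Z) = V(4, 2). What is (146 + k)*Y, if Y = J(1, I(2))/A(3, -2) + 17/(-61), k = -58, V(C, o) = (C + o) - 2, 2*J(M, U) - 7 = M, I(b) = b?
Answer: 3872/61 ≈ 63.475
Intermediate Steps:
J(M, U) = 7/2 + M/2
V(C, o) = -2 + C + o
A(L, Z) = 4 (A(L, Z) = -2 + 4 + 2 = 4)
Y = 44/61 (Y = (7/2 + (1/2)*1)/4 + 17/(-61) = (7/2 + 1/2)*(1/4) + 17*(-1/61) = 4*(1/4) - 17/61 = 1 - 17/61 = 44/61 ≈ 0.72131)
(146 + k)*Y = (146 - 58)*(44/61) = 88*(44/61) = 3872/61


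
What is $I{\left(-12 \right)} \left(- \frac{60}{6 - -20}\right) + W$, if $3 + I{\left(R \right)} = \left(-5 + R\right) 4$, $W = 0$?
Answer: $\frac{2130}{13} \approx 163.85$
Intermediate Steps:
$I{\left(R \right)} = -23 + 4 R$ ($I{\left(R \right)} = -3 + \left(-5 + R\right) 4 = -3 + \left(-20 + 4 R\right) = -23 + 4 R$)
$I{\left(-12 \right)} \left(- \frac{60}{6 - -20}\right) + W = \left(-23 + 4 \left(-12\right)\right) \left(- \frac{60}{6 - -20}\right) + 0 = \left(-23 - 48\right) \left(- \frac{60}{6 + 20}\right) + 0 = - 71 \left(- \frac{60}{26}\right) + 0 = - 71 \left(\left(-60\right) \frac{1}{26}\right) + 0 = \left(-71\right) \left(- \frac{30}{13}\right) + 0 = \frac{2130}{13} + 0 = \frac{2130}{13}$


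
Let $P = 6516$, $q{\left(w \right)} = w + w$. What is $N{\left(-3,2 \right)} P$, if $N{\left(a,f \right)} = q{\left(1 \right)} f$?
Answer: $26064$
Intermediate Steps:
$q{\left(w \right)} = 2 w$
$N{\left(a,f \right)} = 2 f$ ($N{\left(a,f \right)} = 2 \cdot 1 f = 2 f$)
$N{\left(-3,2 \right)} P = 2 \cdot 2 \cdot 6516 = 4 \cdot 6516 = 26064$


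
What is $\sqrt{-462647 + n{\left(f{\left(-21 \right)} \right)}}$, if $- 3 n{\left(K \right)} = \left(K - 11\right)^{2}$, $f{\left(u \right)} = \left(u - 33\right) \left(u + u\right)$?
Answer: $\frac{i \sqrt{19445970}}{3} \approx 1469.9 i$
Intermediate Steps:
$f{\left(u \right)} = 2 u \left(-33 + u\right)$ ($f{\left(u \right)} = \left(-33 + u\right) 2 u = 2 u \left(-33 + u\right)$)
$n{\left(K \right)} = - \frac{\left(-11 + K\right)^{2}}{3}$ ($n{\left(K \right)} = - \frac{\left(K - 11\right)^{2}}{3} = - \frac{\left(-11 + K\right)^{2}}{3}$)
$\sqrt{-462647 + n{\left(f{\left(-21 \right)} \right)}} = \sqrt{-462647 - \frac{\left(-11 + 2 \left(-21\right) \left(-33 - 21\right)\right)^{2}}{3}} = \sqrt{-462647 - \frac{\left(-11 + 2 \left(-21\right) \left(-54\right)\right)^{2}}{3}} = \sqrt{-462647 - \frac{\left(-11 + 2268\right)^{2}}{3}} = \sqrt{-462647 - \frac{2257^{2}}{3}} = \sqrt{-462647 - \frac{5094049}{3}} = \sqrt{- \frac{6481990}{3}} = \frac{i \sqrt{19445970}}{3}$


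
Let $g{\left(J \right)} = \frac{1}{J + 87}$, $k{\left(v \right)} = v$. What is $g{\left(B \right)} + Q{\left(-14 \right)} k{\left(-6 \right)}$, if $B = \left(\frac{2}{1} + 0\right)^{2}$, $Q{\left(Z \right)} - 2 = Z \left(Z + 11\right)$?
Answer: $- \frac{24023}{91} \approx -263.99$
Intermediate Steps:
$Q{\left(Z \right)} = 2 + Z \left(11 + Z\right)$ ($Q{\left(Z \right)} = 2 + Z \left(Z + 11\right) = 2 + Z \left(11 + Z\right)$)
$B = 4$ ($B = \left(2 \cdot 1 + 0\right)^{2} = \left(2 + 0\right)^{2} = 2^{2} = 4$)
$g{\left(J \right)} = \frac{1}{87 + J}$
$g{\left(B \right)} + Q{\left(-14 \right)} k{\left(-6 \right)} = \frac{1}{87 + 4} + \left(2 + \left(-14\right)^{2} + 11 \left(-14\right)\right) \left(-6\right) = \frac{1}{91} + \left(2 + 196 - 154\right) \left(-6\right) = \frac{1}{91} + 44 \left(-6\right) = \frac{1}{91} - 264 = - \frac{24023}{91}$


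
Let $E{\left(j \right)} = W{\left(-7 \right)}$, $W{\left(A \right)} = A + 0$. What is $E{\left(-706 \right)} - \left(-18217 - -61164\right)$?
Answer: $-42954$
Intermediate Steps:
$W{\left(A \right)} = A$
$E{\left(j \right)} = -7$
$E{\left(-706 \right)} - \left(-18217 - -61164\right) = -7 - \left(-18217 - -61164\right) = -7 - \left(-18217 + 61164\right) = -7 - 42947 = -42954$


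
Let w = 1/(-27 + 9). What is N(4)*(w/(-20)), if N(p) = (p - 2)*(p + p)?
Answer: 2/45 ≈ 0.044444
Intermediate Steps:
w = -1/18 (w = 1/(-18) = -1/18 ≈ -0.055556)
N(p) = 2*p*(-2 + p) (N(p) = (-2 + p)*(2*p) = 2*p*(-2 + p))
N(4)*(w/(-20)) = (2*4*(-2 + 4))*(-1/18/(-20)) = (2*4*2)*(-1/18*(-1/20)) = 16*(1/360) = 2/45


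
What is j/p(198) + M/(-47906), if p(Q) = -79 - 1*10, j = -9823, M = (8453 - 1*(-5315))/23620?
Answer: 1389389180526/12588379385 ≈ 110.37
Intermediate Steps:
M = 3442/5905 (M = (8453 + 5315)*(1/23620) = 13768*(1/23620) = 3442/5905 ≈ 0.58290)
p(Q) = -89 (p(Q) = -79 - 10 = -89)
j/p(198) + M/(-47906) = -9823/(-89) + (3442/5905)/(-47906) = -9823*(-1/89) + (3442/5905)*(-1/47906) = 9823/89 - 1721/141442465 = 1389389180526/12588379385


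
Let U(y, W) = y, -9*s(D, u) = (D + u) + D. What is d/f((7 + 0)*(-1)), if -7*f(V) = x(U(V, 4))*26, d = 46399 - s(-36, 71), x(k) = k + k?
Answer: 208795/234 ≈ 892.29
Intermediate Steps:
s(D, u) = -2*D/9 - u/9 (s(D, u) = -((D + u) + D)/9 = -(u + 2*D)/9 = -2*D/9 - u/9)
x(k) = 2*k
d = 417590/9 (d = 46399 - (-2/9*(-36) - 1/9*71) = 46399 - (8 - 71/9) = 46399 - 1*1/9 = 46399 - 1/9 = 417590/9 ≈ 46399.)
f(V) = -52*V/7 (f(V) = -2*V*26/7 = -52*V/7)
d/f((7 + 0)*(-1)) = 417590/(9*((-52*(7 + 0)*(-1)/7))) = 417590/(9*((-52*(-1)))) = 417590/(9*((-52/7*(-7)))) = (417590/9)/52 = (417590/9)*(1/52) = 208795/234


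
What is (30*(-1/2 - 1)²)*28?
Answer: 1890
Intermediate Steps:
(30*(-1/2 - 1)²)*28 = (30*(-1*½ - 1)²)*28 = (30*(-½ - 1)²)*28 = (30*(-3/2)²)*28 = (30*(9/4))*28 = (135/2)*28 = 1890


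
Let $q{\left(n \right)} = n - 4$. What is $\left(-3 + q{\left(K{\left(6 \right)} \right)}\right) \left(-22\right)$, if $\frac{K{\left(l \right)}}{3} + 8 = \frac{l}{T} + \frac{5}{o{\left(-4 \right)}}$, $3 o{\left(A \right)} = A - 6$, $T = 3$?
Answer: $649$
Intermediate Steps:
$o{\left(A \right)} = -2 + \frac{A}{3}$ ($o{\left(A \right)} = \frac{A - 6}{3} = \frac{-6 + A}{3} = -2 + \frac{A}{3}$)
$K{\left(l \right)} = - \frac{57}{2} + l$ ($K{\left(l \right)} = -24 + 3 \left(\frac{l}{3} + \frac{5}{-2 + \frac{1}{3} \left(-4\right)}\right) = -24 + 3 \left(l \frac{1}{3} + \frac{5}{-2 - \frac{4}{3}}\right) = -24 + 3 \left(\frac{l}{3} + \frac{5}{- \frac{10}{3}}\right) = -24 + 3 \left(\frac{l}{3} + 5 \left(- \frac{3}{10}\right)\right) = -24 + 3 \left(\frac{l}{3} - \frac{3}{2}\right) = -24 + 3 \left(- \frac{3}{2} + \frac{l}{3}\right) = -24 + \left(- \frac{9}{2} + l\right) = - \frac{57}{2} + l$)
$q{\left(n \right)} = -4 + n$
$\left(-3 + q{\left(K{\left(6 \right)} \right)}\right) \left(-22\right) = \left(-3 + \left(-4 + \left(- \frac{57}{2} + 6\right)\right)\right) \left(-22\right) = \left(-3 - \frac{53}{2}\right) \left(-22\right) = \left(- \frac{59}{2}\right) \left(-22\right) = 649$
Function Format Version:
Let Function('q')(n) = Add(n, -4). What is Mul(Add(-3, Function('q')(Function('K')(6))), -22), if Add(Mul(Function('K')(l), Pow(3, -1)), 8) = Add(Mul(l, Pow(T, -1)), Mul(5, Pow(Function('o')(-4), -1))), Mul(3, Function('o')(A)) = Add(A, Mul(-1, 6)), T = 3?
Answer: 649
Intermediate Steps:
Function('o')(A) = Add(-2, Mul(Rational(1, 3), A)) (Function('o')(A) = Mul(Rational(1, 3), Add(A, Mul(-1, 6))) = Mul(Rational(1, 3), Add(A, -6)) = Mul(Rational(1, 3), Add(-6, A)) = Add(-2, Mul(Rational(1, 3), A)))
Function('K')(l) = Add(Rational(-57, 2), l) (Function('K')(l) = Add(-24, Mul(3, Add(Mul(l, Pow(3, -1)), Mul(5, Pow(Add(-2, Mul(Rational(1, 3), -4)), -1))))) = Add(-24, Mul(3, Add(Mul(l, Rational(1, 3)), Mul(5, Pow(Add(-2, Rational(-4, 3)), -1))))) = Add(-24, Mul(3, Add(Mul(Rational(1, 3), l), Mul(5, Pow(Rational(-10, 3), -1))))) = Add(-24, Mul(3, Add(Mul(Rational(1, 3), l), Mul(5, Rational(-3, 10))))) = Add(-24, Mul(3, Add(Mul(Rational(1, 3), l), Rational(-3, 2)))) = Add(-24, Mul(3, Add(Rational(-3, 2), Mul(Rational(1, 3), l)))) = Add(-24, Add(Rational(-9, 2), l)) = Add(Rational(-57, 2), l))
Function('q')(n) = Add(-4, n)
Mul(Add(-3, Function('q')(Function('K')(6))), -22) = Mul(Add(-3, Add(-4, Add(Rational(-57, 2), 6))), -22) = Mul(Add(-3, Add(-4, Rational(-45, 2))), -22) = Mul(Add(-3, Rational(-53, 2)), -22) = Mul(Rational(-59, 2), -22) = 649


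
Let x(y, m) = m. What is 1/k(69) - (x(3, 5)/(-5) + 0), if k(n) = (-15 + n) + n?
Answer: 124/123 ≈ 1.0081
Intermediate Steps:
k(n) = -15 + 2*n
1/k(69) - (x(3, 5)/(-5) + 0) = 1/(-15 + 2*69) - (5/(-5) + 0) = 1/(-15 + 138) - (-⅕*5 + 0) = 1/123 - (-1 + 0) = 1/123 - 1*(-1) = 1/123 + 1 = 124/123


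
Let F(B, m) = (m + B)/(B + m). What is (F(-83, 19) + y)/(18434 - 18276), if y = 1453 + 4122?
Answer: 2788/79 ≈ 35.291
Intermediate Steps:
F(B, m) = 1 (F(B, m) = (B + m)/(B + m) = 1)
y = 5575
(F(-83, 19) + y)/(18434 - 18276) = (1 + 5575)/(18434 - 18276) = 5576/158 = 5576*(1/158) = 2788/79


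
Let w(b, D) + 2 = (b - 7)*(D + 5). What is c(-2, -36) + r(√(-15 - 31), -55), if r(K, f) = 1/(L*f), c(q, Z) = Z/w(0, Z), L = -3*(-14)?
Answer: -3335/19866 ≈ -0.16787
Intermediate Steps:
w(b, D) = -2 + (-7 + b)*(5 + D) (w(b, D) = -2 + (b - 7)*(D + 5) = -2 + (-7 + b)*(5 + D))
L = 42
c(q, Z) = Z/(-37 - 7*Z) (c(q, Z) = Z/(-37 - 7*Z + 5*0 + Z*0) = Z/(-37 - 7*Z + 0 + 0) = Z/(-37 - 7*Z))
r(K, f) = 1/(42*f)
c(-2, -36) + r(√(-15 - 31), -55) = -1*(-36)/(37 + 7*(-36)) + (1/42)/(-55) = -1*(-36)/(37 - 252) + (1/42)*(-1/55) = -1*(-36)/(-215) - 1/2310 = -1*(-36)*(-1/215) - 1/2310 = -36/215 - 1/2310 = -3335/19866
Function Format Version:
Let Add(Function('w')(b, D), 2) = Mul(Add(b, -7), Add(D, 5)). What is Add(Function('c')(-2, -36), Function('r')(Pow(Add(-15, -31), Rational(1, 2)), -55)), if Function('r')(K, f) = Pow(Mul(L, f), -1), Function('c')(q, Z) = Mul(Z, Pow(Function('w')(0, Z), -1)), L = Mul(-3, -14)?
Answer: Rational(-3335, 19866) ≈ -0.16787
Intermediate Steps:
Function('w')(b, D) = Add(-2, Mul(Add(-7, b), Add(5, D))) (Function('w')(b, D) = Add(-2, Mul(Add(b, -7), Add(D, 5))) = Add(-2, Mul(Add(-7, b), Add(5, D))))
L = 42
Function('c')(q, Z) = Mul(Z, Pow(Add(-37, Mul(-7, Z)), -1)) (Function('c')(q, Z) = Mul(Z, Pow(Add(-37, Mul(-7, Z), Mul(5, 0), Mul(Z, 0)), -1)) = Mul(Z, Pow(Add(-37, Mul(-7, Z), 0, 0), -1)) = Mul(Z, Pow(Add(-37, Mul(-7, Z)), -1)))
Function('r')(K, f) = Mul(Rational(1, 42), Pow(f, -1)) (Function('r')(K, f) = Pow(Mul(42, f), -1) = Mul(Rational(1, 42), Pow(f, -1)))
Add(Function('c')(-2, -36), Function('r')(Pow(Add(-15, -31), Rational(1, 2)), -55)) = Add(Mul(-1, -36, Pow(Add(37, Mul(7, -36)), -1)), Mul(Rational(1, 42), Pow(-55, -1))) = Add(Mul(-1, -36, Pow(Add(37, -252), -1)), Mul(Rational(1, 42), Rational(-1, 55))) = Add(Mul(-1, -36, Pow(-215, -1)), Rational(-1, 2310)) = Add(Mul(-1, -36, Rational(-1, 215)), Rational(-1, 2310)) = Add(Rational(-36, 215), Rational(-1, 2310)) = Rational(-3335, 19866)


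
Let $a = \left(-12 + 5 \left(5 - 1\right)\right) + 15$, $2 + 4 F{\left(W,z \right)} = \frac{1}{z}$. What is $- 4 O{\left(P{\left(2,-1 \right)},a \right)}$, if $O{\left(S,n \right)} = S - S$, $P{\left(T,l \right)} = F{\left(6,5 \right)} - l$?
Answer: $0$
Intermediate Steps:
$F{\left(W,z \right)} = - \frac{1}{2} + \frac{1}{4 z}$
$P{\left(T,l \right)} = - \frac{9}{20} - l$ ($P{\left(T,l \right)} = \frac{1 - 10}{4 \cdot 5} - l = \frac{1}{4} \cdot \frac{1}{5} \left(1 - 10\right) - l = \frac{1}{4} \cdot \frac{1}{5} \left(-9\right) - l = - \frac{9}{20} - l$)
$a = 23$ ($a = \left(-12 + 5 \cdot 4\right) + 15 = \left(-12 + 20\right) + 15 = 8 + 15 = 23$)
$O{\left(S,n \right)} = 0$
$- 4 O{\left(P{\left(2,-1 \right)},a \right)} = \left(-4\right) 0 = 0$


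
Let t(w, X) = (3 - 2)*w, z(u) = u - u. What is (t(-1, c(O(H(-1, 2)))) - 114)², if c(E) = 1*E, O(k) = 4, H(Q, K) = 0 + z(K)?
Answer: 13225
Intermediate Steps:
z(u) = 0
H(Q, K) = 0 (H(Q, K) = 0 + 0 = 0)
c(E) = E
t(w, X) = w (t(w, X) = 1*w = w)
(t(-1, c(O(H(-1, 2)))) - 114)² = (-1 - 114)² = (-115)² = 13225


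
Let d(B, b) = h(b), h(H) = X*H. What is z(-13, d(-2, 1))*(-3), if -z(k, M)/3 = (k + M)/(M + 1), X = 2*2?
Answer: -81/5 ≈ -16.200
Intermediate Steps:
X = 4
h(H) = 4*H
d(B, b) = 4*b
z(k, M) = -3*(M + k)/(1 + M) (z(k, M) = -3*(k + M)/(M + 1) = -3*(M + k)/(1 + M))
z(-13, d(-2, 1))*(-3) = (3*(-4 - 1*(-13))/(1 + 4*1))*(-3) = (3*(-1*4 + 13)/(1 + 4))*(-3) = (3*(-4 + 13)/5)*(-3) = (3*(⅕)*9)*(-3) = (27/5)*(-3) = -81/5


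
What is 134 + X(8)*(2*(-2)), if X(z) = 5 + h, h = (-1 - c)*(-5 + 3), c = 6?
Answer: 58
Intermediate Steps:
h = 14 (h = (-1 - 1*6)*(-5 + 3) = (-1 - 6)*(-2) = -7*(-2) = 14)
X(z) = 19 (X(z) = 5 + 14 = 19)
134 + X(8)*(2*(-2)) = 134 + 19*(2*(-2)) = 134 + 19*(-4) = 134 - 76 = 58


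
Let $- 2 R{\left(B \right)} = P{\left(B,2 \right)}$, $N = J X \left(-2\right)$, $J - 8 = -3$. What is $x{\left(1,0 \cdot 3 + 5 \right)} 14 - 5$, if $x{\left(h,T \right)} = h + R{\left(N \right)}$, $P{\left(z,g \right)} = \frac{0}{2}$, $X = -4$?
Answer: $9$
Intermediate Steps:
$J = 5$ ($J = 8 - 3 = 5$)
$P{\left(z,g \right)} = 0$ ($P{\left(z,g \right)} = 0 \cdot \frac{1}{2} = 0$)
$N = 40$ ($N = 5 \left(-4\right) \left(-2\right) = \left(-20\right) \left(-2\right) = 40$)
$R{\left(B \right)} = 0$ ($R{\left(B \right)} = \left(- \frac{1}{2}\right) 0 = 0$)
$x{\left(h,T \right)} = h$ ($x{\left(h,T \right)} = h + 0 = h$)
$x{\left(1,0 \cdot 3 + 5 \right)} 14 - 5 = 1 \cdot 14 - 5 = 14 - 5 = 9$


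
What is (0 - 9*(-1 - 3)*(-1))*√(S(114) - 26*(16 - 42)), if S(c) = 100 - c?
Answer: -36*√662 ≈ -926.26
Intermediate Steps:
(0 - 9*(-1 - 3)*(-1))*√(S(114) - 26*(16 - 42)) = (0 - 9*(-1 - 3)*(-1))*√((100 - 1*114) - 26*(16 - 42)) = (0 - (-36)*(-1))*√((100 - 114) - 26*(-26)) = (0 - 9*4)*√(-14 + 676) = (0 - 36)*√662 = -36*√662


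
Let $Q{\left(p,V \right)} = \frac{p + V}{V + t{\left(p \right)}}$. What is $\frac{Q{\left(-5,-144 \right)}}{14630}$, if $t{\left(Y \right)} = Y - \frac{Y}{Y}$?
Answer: $\frac{149}{2194500} \approx 6.7897 \cdot 10^{-5}$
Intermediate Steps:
$t{\left(Y \right)} = -1 + Y$ ($t{\left(Y \right)} = Y - 1 = -1 + Y$)
$Q{\left(p,V \right)} = \frac{V + p}{-1 + V + p}$ ($Q{\left(p,V \right)} = \frac{p + V}{V + \left(-1 + p\right)} = \frac{V + p}{-1 + V + p}$)
$\frac{Q{\left(-5,-144 \right)}}{14630} = \frac{\frac{1}{-1 - 144 - 5} \left(-144 - 5\right)}{14630} = \frac{1}{-150} \left(-149\right) \frac{1}{14630} = \left(- \frac{1}{150}\right) \left(-149\right) \frac{1}{14630} = \frac{149}{150} \cdot \frac{1}{14630} = \frac{149}{2194500}$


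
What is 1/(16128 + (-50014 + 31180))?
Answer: -1/2706 ≈ -0.00036955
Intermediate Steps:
1/(16128 + (-50014 + 31180)) = 1/(16128 - 18834) = 1/(-2706) = -1/2706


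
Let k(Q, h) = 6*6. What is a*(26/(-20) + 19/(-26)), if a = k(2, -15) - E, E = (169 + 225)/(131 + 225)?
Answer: -409926/5785 ≈ -70.860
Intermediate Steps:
k(Q, h) = 36
E = 197/178 (E = 394/356 = 394*(1/356) = 197/178 ≈ 1.1067)
a = 6211/178 (a = 36 - 1*197/178 = 36 - 197/178 = 6211/178 ≈ 34.893)
a*(26/(-20) + 19/(-26)) = 6211*(26/(-20) + 19/(-26))/178 = 6211*(26*(-1/20) + 19*(-1/26))/178 = 6211*(-13/10 - 19/26)/178 = (6211/178)*(-132/65) = -409926/5785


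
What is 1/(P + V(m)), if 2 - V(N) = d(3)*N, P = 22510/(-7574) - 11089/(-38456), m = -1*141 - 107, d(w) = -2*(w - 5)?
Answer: 145632872/144368246531 ≈ 0.0010088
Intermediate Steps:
d(w) = 10 - 2*w (d(w) = -2*(-5 + w) = 10 - 2*w)
m = -248 (m = -141 - 107 = -248)
P = -390828237/145632872 (P = 22510*(-1/7574) - 11089*(-1/38456) = -11255/3787 + 11089/38456 = -390828237/145632872 ≈ -2.6837)
V(N) = 2 - 4*N (V(N) = 2 - (10 - 2*3)*N = 2 - (10 - 6)*N = 2 - 4*N)
1/(P + V(m)) = 1/(-390828237/145632872 + (2 - 4*(-248))) = 1/(-390828237/145632872 + (2 + 992)) = 1/(-390828237/145632872 + 994) = 1/(144368246531/145632872) = 145632872/144368246531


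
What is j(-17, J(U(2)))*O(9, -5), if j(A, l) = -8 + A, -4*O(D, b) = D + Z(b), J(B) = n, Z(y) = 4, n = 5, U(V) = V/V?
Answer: 325/4 ≈ 81.250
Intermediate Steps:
U(V) = 1
J(B) = 5
O(D, b) = -1 - D/4 (O(D, b) = -(D + 4)/4 = -(4 + D)/4 = -1 - D/4)
j(-17, J(U(2)))*O(9, -5) = (-8 - 17)*(-1 - 1/4*9) = -25*(-1 - 9/4) = -25*(-13/4) = 325/4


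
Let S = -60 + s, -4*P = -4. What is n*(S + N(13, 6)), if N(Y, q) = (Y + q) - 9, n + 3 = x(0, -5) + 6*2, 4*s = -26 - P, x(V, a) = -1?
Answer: -454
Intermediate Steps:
P = 1 (P = -1/4*(-4) = 1)
s = -27/4 (s = (-26 - 1*1)/4 = (-26 - 1)/4 = (1/4)*(-27) = -27/4 ≈ -6.7500)
n = 8 (n = -3 + (-1 + 6*2) = -3 + (-1 + 12) = -3 + 11 = 8)
N(Y, q) = -9 + Y + q
S = -267/4 (S = -60 - 27/4 = -267/4 ≈ -66.750)
n*(S + N(13, 6)) = 8*(-267/4 + (-9 + 13 + 6)) = 8*(-267/4 + 10) = 8*(-227/4) = -454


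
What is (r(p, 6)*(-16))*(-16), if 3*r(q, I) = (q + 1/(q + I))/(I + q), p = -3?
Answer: -2048/27 ≈ -75.852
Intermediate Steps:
r(q, I) = (q + 1/(I + q))/(3*(I + q)) (r(q, I) = ((q + 1/(q + I))/(I + q))/3 = ((q + 1/(I + q))/(I + q))/3 = (q + 1/(I + q))/(3*(I + q)))
(r(p, 6)*(-16))*(-16) = (((1 + (-3)² + 6*(-3))/(3*(6 - 3)²))*(-16))*(-16) = (((⅓)*(1 + 9 - 18)/3²)*(-16))*(-16) = (((⅓)*(⅑)*(-8))*(-16))*(-16) = -8/27*(-16)*(-16) = (128/27)*(-16) = -2048/27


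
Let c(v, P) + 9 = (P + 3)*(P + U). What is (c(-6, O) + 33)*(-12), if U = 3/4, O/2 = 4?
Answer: -1443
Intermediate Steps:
O = 8 (O = 2*4 = 8)
U = ¾ (U = 3*(¼) = ¾ ≈ 0.75000)
c(v, P) = -9 + (3 + P)*(¾ + P) (c(v, P) = -9 + (P + 3)*(P + ¾) = -9 + (3 + P)*(¾ + P))
(c(-6, O) + 33)*(-12) = ((-27/4 + 8² + (15/4)*8) + 33)*(-12) = ((-27/4 + 64 + 30) + 33)*(-12) = (349/4 + 33)*(-12) = (481/4)*(-12) = -1443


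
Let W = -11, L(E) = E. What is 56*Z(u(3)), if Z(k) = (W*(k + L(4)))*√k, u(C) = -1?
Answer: -1848*I ≈ -1848.0*I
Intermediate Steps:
Z(k) = √k*(-44 - 11*k) (Z(k) = (-11*(k + 4))*√k = (-11*(4 + k))*√k = (-44 - 11*k)*√k = √k*(-44 - 11*k))
56*Z(u(3)) = 56*(11*√(-1)*(-4 - 1*(-1))) = 56*(11*I*(-4 + 1)) = 56*(11*I*(-3)) = 56*(-33*I) = -1848*I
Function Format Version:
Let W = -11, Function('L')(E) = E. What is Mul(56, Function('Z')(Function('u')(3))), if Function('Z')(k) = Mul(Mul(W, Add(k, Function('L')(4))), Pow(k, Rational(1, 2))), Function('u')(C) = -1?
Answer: Mul(-1848, I) ≈ Mul(-1848.0, I)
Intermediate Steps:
Function('Z')(k) = Mul(Pow(k, Rational(1, 2)), Add(-44, Mul(-11, k))) (Function('Z')(k) = Mul(Mul(-11, Add(k, 4)), Pow(k, Rational(1, 2))) = Mul(Mul(-11, Add(4, k)), Pow(k, Rational(1, 2))) = Mul(Add(-44, Mul(-11, k)), Pow(k, Rational(1, 2))) = Mul(Pow(k, Rational(1, 2)), Add(-44, Mul(-11, k))))
Mul(56, Function('Z')(Function('u')(3))) = Mul(56, Mul(11, Pow(-1, Rational(1, 2)), Add(-4, Mul(-1, -1)))) = Mul(56, Mul(11, I, Add(-4, 1))) = Mul(56, Mul(11, I, -3)) = Mul(56, Mul(-33, I)) = Mul(-1848, I)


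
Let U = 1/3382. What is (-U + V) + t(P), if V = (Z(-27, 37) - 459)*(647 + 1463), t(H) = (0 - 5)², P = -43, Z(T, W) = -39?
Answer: -3553653411/3382 ≈ -1.0508e+6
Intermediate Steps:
U = 1/3382 ≈ 0.00029568
t(H) = 25 (t(H) = (-5)² = 25)
V = -1050780 (V = (-39 - 459)*(647 + 1463) = -498*2110 = -1050780)
(-U + V) + t(P) = (-1*1/3382 - 1050780) + 25 = (-1/3382 - 1050780) + 25 = -3553737961/3382 + 25 = -3553653411/3382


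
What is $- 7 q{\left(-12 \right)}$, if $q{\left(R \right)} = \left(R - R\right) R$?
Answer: $0$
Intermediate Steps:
$q{\left(R \right)} = 0$ ($q{\left(R \right)} = 0 R = 0$)
$- 7 q{\left(-12 \right)} = \left(-7\right) 0 = 0$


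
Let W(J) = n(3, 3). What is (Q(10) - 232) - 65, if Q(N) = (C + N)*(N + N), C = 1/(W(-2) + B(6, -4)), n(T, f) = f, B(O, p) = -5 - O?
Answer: -199/2 ≈ -99.500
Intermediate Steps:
W(J) = 3
C = -⅛ (C = 1/(3 + (-5 - 1*6)) = 1/(3 + (-5 - 6)) = 1/(3 - 11) = 1/(-8) = -⅛ ≈ -0.12500)
Q(N) = 2*N*(-⅛ + N) (Q(N) = (-⅛ + N)*(N + N) = (-⅛ + N)*(2*N) = 2*N*(-⅛ + N))
(Q(10) - 232) - 65 = ((¼)*10*(-1 + 8*10) - 232) - 65 = ((¼)*10*(-1 + 80) - 232) - 65 = ((¼)*10*79 - 232) - 65 = (395/2 - 232) - 65 = -69/2 - 65 = -199/2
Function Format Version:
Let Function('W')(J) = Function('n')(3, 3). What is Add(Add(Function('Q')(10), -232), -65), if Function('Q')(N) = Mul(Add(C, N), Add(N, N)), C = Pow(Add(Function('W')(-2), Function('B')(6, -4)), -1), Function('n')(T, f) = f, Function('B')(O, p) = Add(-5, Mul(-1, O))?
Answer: Rational(-199, 2) ≈ -99.500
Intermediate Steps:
Function('W')(J) = 3
C = Rational(-1, 8) (C = Pow(Add(3, Add(-5, Mul(-1, 6))), -1) = Pow(Add(3, Add(-5, -6)), -1) = Pow(Add(3, -11), -1) = Pow(-8, -1) = Rational(-1, 8) ≈ -0.12500)
Function('Q')(N) = Mul(2, N, Add(Rational(-1, 8), N)) (Function('Q')(N) = Mul(Add(Rational(-1, 8), N), Add(N, N)) = Mul(Add(Rational(-1, 8), N), Mul(2, N)) = Mul(2, N, Add(Rational(-1, 8), N)))
Add(Add(Function('Q')(10), -232), -65) = Add(Add(Mul(Rational(1, 4), 10, Add(-1, Mul(8, 10))), -232), -65) = Add(Add(Mul(Rational(1, 4), 10, Add(-1, 80)), -232), -65) = Add(Add(Mul(Rational(1, 4), 10, 79), -232), -65) = Add(Add(Rational(395, 2), -232), -65) = Add(Rational(-69, 2), -65) = Rational(-199, 2)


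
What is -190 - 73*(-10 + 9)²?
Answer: -263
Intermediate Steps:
-190 - 73*(-10 + 9)² = -190 - 73*(-1)² = -190 - 73*1 = -190 - 73 = -263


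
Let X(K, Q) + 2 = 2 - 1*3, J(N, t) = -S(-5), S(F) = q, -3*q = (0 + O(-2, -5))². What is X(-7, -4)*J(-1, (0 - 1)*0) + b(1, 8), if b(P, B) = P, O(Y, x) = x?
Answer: -24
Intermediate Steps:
q = -25/3 (q = -(0 - 5)²/3 = -⅓*(-5)² = -⅓*25 = -25/3 ≈ -8.3333)
S(F) = -25/3
J(N, t) = 25/3 (J(N, t) = -1*(-25/3) = 25/3)
X(K, Q) = -3 (X(K, Q) = -2 + (2 - 1*3) = -2 + (2 - 3) = -2 - 1 = -3)
X(-7, -4)*J(-1, (0 - 1)*0) + b(1, 8) = -3*25/3 + 1 = -25 + 1 = -24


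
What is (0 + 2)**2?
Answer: 4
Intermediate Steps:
(0 + 2)**2 = 2**2 = 4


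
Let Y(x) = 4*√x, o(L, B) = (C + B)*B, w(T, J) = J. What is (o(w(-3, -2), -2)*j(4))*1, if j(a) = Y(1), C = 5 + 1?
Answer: -32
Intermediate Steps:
C = 6
o(L, B) = B*(6 + B) (o(L, B) = (6 + B)*B = B*(6 + B))
j(a) = 4 (j(a) = 4*√1 = 4*1 = 4)
(o(w(-3, -2), -2)*j(4))*1 = (-2*(6 - 2)*4)*1 = (-2*4*4)*1 = -8*4*1 = -32*1 = -32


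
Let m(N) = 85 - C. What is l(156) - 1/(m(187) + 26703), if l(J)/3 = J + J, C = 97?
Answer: 24982775/26691 ≈ 936.00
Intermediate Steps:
m(N) = -12 (m(N) = 85 - 1*97 = 85 - 97 = -12)
l(J) = 6*J (l(J) = 3*(J + J) = 3*(2*J) = 6*J)
l(156) - 1/(m(187) + 26703) = 6*156 - 1/(-12 + 26703) = 936 - 1/26691 = 24982775/26691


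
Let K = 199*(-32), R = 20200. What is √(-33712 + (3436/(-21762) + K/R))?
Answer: I*√113101530221448834/1831635 ≈ 183.61*I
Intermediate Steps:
K = -6368
√(-33712 + (3436/(-21762) + K/R)) = √(-33712 + (3436/(-21762) - 6368/20200)) = √(-33712 + (3436*(-1/21762) - 6368*1/20200)) = √(-33712 + (-1718/10881 - 796/2525)) = √(-33712 - 12999226/27474525) = √(-926234186026/27474525) = I*√113101530221448834/1831635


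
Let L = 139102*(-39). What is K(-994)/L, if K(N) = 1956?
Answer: -326/904163 ≈ -0.00036055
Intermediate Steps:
L = -5424978
K(-994)/L = 1956/(-5424978) = 1956*(-1/5424978) = -326/904163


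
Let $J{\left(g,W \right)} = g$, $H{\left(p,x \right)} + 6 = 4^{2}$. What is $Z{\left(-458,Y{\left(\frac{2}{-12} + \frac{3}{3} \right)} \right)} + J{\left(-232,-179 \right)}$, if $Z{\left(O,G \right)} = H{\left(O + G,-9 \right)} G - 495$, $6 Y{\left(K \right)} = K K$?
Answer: $- \frac{78391}{108} \approx -725.84$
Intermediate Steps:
$H{\left(p,x \right)} = 10$ ($H{\left(p,x \right)} = -6 + 4^{2} = -6 + 16 = 10$)
$Y{\left(K \right)} = \frac{K^{2}}{6}$ ($Y{\left(K \right)} = \frac{K K}{6} = \frac{K^{2}}{6}$)
$Z{\left(O,G \right)} = -495 + 10 G$ ($Z{\left(O,G \right)} = 10 G - 495 = -495 + 10 G$)
$Z{\left(-458,Y{\left(\frac{2}{-12} + \frac{3}{3} \right)} \right)} + J{\left(-232,-179 \right)} = \left(-495 + 10 \frac{\left(\frac{2}{-12} + \frac{3}{3}\right)^{2}}{6}\right) - 232 = \left(-495 + 10 \frac{\left(2 \left(- \frac{1}{12}\right) + 3 \cdot \frac{1}{3}\right)^{2}}{6}\right) - 232 = \left(-495 + 10 \frac{\left(- \frac{1}{6} + 1\right)^{2}}{6}\right) - 232 = \left(-495 + 10 \frac{\left(\frac{5}{6}\right)^{2}}{6}\right) - 232 = \left(-495 + 10 \cdot \frac{1}{6} \cdot \frac{25}{36}\right) - 232 = \left(-495 + 10 \cdot \frac{25}{216}\right) - 232 = \left(-495 + \frac{125}{108}\right) - 232 = - \frac{53335}{108} - 232 = - \frac{78391}{108}$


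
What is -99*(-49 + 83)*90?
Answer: -302940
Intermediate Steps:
-99*(-49 + 83)*90 = -99*34*90 = -3366*90 = -302940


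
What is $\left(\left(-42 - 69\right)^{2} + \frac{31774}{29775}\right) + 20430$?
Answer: $\frac{975192799}{29775} \approx 32752.0$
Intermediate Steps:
$\left(\left(-42 - 69\right)^{2} + \frac{31774}{29775}\right) + 20430 = \left(\left(-111\right)^{2} + 31774 \cdot \frac{1}{29775}\right) + 20430 = \left(12321 + \frac{31774}{29775}\right) + 20430 = \frac{366889549}{29775} + 20430 = \frac{975192799}{29775}$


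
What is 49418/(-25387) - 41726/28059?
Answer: -2445917624/712333833 ≈ -3.4337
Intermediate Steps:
49418/(-25387) - 41726/28059 = 49418*(-1/25387) - 41726*1/28059 = -49418/25387 - 41726/28059 = -2445917624/712333833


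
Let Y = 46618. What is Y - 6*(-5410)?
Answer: 79078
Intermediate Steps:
Y - 6*(-5410) = 46618 - 6*(-5410) = 46618 + 32460 = 79078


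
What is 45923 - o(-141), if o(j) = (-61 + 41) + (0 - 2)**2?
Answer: 45939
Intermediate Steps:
o(j) = -16 (o(j) = -20 + (-2)**2 = -20 + 4 = -16)
45923 - o(-141) = 45923 - 1*(-16) = 45923 + 16 = 45939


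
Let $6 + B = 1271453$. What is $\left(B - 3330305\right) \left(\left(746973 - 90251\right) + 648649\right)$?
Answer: $-2687573526318$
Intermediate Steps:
$B = 1271447$ ($B = -6 + 1271453 = 1271447$)
$\left(B - 3330305\right) \left(\left(746973 - 90251\right) + 648649\right) = \left(1271447 - 3330305\right) \left(\left(746973 - 90251\right) + 648649\right) = - 2058858 \left(656722 + 648649\right) = \left(-2058858\right) 1305371 = -2687573526318$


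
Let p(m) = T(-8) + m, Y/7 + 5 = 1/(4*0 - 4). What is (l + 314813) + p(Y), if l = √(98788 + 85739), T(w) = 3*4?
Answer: 1259153/4 + 3*√20503 ≈ 3.1522e+5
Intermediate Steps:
T(w) = 12
l = 3*√20503 (l = √184527 = 3*√20503 ≈ 429.57)
Y = -147/4 (Y = -35 + 7/(4*0 - 4) = -35 + 7/(0 - 4) = -35 + 7/(-4) = -35 + 7*(-¼) = -35 - 7/4 = -147/4 ≈ -36.750)
p(m) = 12 + m
(l + 314813) + p(Y) = (3*√20503 + 314813) + (12 - 147/4) = (314813 + 3*√20503) - 99/4 = 1259153/4 + 3*√20503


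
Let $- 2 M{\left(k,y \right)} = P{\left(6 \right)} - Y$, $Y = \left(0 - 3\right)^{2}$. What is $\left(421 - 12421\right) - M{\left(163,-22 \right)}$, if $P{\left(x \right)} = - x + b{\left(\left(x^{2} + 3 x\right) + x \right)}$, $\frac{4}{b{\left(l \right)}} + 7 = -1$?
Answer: $- \frac{48031}{4} \approx -12008.0$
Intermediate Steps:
$Y = 9$ ($Y = \left(-3\right)^{2} = 9$)
$b{\left(l \right)} = - \frac{1}{2}$ ($b{\left(l \right)} = \frac{4}{-7 - 1} = \frac{4}{-8} = 4 \left(- \frac{1}{8}\right) = - \frac{1}{2}$)
$P{\left(x \right)} = - \frac{1}{2} - x$ ($P{\left(x \right)} = - x - \frac{1}{2} = - \frac{1}{2} - x$)
$M{\left(k,y \right)} = \frac{31}{4}$ ($M{\left(k,y \right)} = - \frac{\left(- \frac{1}{2} - 6\right) - 9}{2} = - \frac{- \frac{13}{2} - 9}{2} = \left(- \frac{1}{2}\right) \left(- \frac{31}{2}\right) = \frac{31}{4}$)
$\left(421 - 12421\right) - M{\left(163,-22 \right)} = \left(421 - 12421\right) - \frac{31}{4} = -12000 - \frac{31}{4} = - \frac{48031}{4}$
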